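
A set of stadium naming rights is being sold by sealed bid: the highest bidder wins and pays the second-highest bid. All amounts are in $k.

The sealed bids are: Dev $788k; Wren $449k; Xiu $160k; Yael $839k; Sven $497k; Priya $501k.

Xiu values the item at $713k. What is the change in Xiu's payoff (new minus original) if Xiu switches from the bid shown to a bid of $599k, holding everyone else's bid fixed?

$0k

The highest bid among the other bidders is $839k; Xiu's bid doesn't change that.
Original bid $160k: Xiu is not highest (top rival bid is $839k); payoff $0k.
Alternative bid $599k: Xiu is not highest (top rival bid is $839k); payoff $0k.
Change in payoff = $0k − ($0k) = $0k.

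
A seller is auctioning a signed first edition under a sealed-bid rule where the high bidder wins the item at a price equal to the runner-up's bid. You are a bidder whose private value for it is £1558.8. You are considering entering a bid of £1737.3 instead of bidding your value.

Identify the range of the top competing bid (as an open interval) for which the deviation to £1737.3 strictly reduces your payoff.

If the competing bid is below £1558.8, both bids win at the same price — no difference.
If it is above £1737.3, both bids lose — no difference.
If it lies strictly between £1558.8 and £1737.3, bidding your value loses (payoff 0) while bidding £1737.3 wins at a price above your value (payoff negative).
So the deviation strictly hurts on the open interval (£1558.8, £1737.3).

(£1558.8, £1737.3)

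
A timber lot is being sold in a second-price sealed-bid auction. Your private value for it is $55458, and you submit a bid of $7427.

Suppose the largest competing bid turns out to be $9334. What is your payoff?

$0

Your bid $7427 is below the highest competing bid $9334, so you lose.
A losing bidder pays nothing and receives nothing: payoff = $0.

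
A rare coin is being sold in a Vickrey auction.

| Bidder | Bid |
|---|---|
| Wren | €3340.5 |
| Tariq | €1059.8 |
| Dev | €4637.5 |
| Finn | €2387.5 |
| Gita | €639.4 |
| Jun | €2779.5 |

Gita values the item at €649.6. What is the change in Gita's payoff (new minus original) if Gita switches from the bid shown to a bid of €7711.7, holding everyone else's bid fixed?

−€3987.9

The highest bid among the other bidders is €4637.5; Gita's bid doesn't change that.
Original bid €639.4: Gita is not highest (top rival bid is €4637.5); payoff €0.
Alternative bid €7711.7: Gita is highest, pays the top rival bid €4637.5; payoff €649.6 − €4637.5 = −€3987.9.
Change in payoff = −€3987.9 − (€0) = −€3987.9.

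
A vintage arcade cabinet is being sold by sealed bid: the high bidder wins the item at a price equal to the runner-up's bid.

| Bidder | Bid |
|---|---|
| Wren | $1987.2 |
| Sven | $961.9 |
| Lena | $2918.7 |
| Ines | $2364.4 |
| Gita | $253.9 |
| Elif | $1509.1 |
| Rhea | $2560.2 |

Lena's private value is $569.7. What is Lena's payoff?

−$1990.5

Highest bid: Lena at $2918.7, so Lena wins.
Second-highest bid: Rhea at $2560.2 — that is the price the winner pays.
Lena's payoff = value − price = $569.7 − $2560.2 = −$1990.5.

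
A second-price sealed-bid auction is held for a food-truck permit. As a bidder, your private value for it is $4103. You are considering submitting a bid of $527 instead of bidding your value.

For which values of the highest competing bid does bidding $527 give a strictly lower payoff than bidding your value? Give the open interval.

If the competing bid is below $527, both bids win at the same price — no difference.
If it is above $4103, both bids lose — no difference.
If it lies strictly between $527 and $4103, bidding your value wins at a price below your value (positive payoff) while bidding $527 loses (payoff 0).
So the deviation strictly hurts on the open interval ($527, $4103).

($527, $4103)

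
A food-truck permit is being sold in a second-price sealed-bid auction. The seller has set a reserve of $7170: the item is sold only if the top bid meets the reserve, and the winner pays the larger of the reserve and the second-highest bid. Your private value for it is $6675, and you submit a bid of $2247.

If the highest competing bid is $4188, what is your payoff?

Your bid $2247 is below the highest competing bid $4188, so you lose. Payoff $0.

$0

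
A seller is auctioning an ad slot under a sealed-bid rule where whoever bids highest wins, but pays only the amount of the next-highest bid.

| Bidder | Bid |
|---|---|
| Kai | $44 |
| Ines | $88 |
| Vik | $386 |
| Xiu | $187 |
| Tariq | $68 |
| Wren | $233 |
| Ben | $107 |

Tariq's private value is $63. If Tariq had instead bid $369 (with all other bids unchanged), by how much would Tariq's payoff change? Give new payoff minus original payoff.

The highest bid among the other bidders is $386; Tariq's bid doesn't change that.
Original bid $68: Tariq is not highest (top rival bid is $386); payoff $0.
Alternative bid $369: Tariq is not highest (top rival bid is $386); payoff $0.
Change in payoff = $0 − ($0) = $0.

$0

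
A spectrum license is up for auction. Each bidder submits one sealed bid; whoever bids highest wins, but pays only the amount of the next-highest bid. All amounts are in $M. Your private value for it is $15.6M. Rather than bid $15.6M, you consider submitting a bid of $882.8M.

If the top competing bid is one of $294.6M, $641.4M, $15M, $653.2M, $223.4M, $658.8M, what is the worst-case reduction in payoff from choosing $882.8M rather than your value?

$643.2M

$294.6M: truthful gives $0M, deviation gives −$279M → loss $279M.
$641.4M: truthful gives $0M, deviation gives −$625.8M → loss $625.8M.
$15M: same outcome either way → loss $0M.
$653.2M: truthful gives $0M, deviation gives −$637.6M → loss $637.6M.
$223.4M: truthful gives $0M, deviation gives −$207.8M → loss $207.8M.
$658.8M: truthful gives $0M, deviation gives −$643.2M → loss $643.2M.
Maximum loss: $643.2M.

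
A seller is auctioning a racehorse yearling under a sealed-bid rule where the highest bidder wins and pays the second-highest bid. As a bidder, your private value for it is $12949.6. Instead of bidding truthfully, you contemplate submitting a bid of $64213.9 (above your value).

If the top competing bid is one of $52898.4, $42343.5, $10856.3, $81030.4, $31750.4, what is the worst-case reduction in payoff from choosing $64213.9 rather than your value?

$39948.8

$52898.4: truthful gives $0, deviation gives −$39948.8 → loss $39948.8.
$42343.5: truthful gives $0, deviation gives −$29393.9 → loss $29393.9.
$10856.3: same outcome either way → loss $0.
$81030.4: same outcome either way → loss $0.
$31750.4: truthful gives $0, deviation gives −$18800.8 → loss $18800.8.
Maximum loss: $39948.8.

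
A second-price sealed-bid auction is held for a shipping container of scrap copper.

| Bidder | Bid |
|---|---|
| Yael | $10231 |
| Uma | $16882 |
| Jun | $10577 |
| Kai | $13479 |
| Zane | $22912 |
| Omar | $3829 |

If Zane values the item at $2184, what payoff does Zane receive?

Highest bid: Zane at $22912, so Zane wins.
Second-highest bid: Uma at $16882 — that is the price the winner pays.
Zane's payoff = value − price = $2184 − $16882 = −$14698.

−$14698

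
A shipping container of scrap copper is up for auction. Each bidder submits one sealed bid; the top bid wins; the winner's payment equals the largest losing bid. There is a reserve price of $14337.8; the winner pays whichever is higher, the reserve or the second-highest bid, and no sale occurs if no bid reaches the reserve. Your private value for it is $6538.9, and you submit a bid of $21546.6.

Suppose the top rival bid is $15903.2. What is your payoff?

Your bid $21546.6 is the highest and exceeds the reserve.
Price = max(second-highest bid, reserve) = max($15903.2, $14337.8) = $15903.2.
Payoff = $6538.9 − $15903.2 = −$9364.3.

−$9364.3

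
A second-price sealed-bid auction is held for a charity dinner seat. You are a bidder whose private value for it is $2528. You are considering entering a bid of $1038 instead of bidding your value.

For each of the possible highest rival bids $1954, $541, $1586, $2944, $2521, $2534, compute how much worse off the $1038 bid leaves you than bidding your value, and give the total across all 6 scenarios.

$1523

The deviation costs you only when the competing bid falls strictly between $1038 and $2528; elsewhere both bids give the same outcome.
$1954: truthful payoff $574, deviation payoff $0 → loss $574.
$541: outcomes coincide → loss $0.
$1586: truthful payoff $942, deviation payoff $0 → loss $942.
$2944: outcomes coincide → loss $0.
$2521: truthful payoff $7, deviation payoff $0 → loss $7.
$2534: outcomes coincide → loss $0.
Total loss = $574 + $942 + $7 = $1523.
Because the price is fixed by the runner-up's bid, deviating from your value can only change a good outcome into a bad one — never the reverse.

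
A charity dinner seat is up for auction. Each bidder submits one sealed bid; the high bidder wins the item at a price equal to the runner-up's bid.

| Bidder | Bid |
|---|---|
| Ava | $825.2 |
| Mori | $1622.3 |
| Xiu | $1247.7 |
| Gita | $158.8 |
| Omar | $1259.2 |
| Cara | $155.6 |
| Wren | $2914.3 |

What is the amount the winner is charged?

Highest bid: Wren at $2914.3, so Wren wins.
Second-highest bid: Mori at $1622.3 — that is the price the winner pays.

$1622.3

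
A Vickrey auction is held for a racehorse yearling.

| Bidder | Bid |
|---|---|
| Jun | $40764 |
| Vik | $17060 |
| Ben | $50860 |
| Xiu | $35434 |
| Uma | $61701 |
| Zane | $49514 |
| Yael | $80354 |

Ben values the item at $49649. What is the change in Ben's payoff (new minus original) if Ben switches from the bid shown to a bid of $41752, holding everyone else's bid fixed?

$0

The highest bid among the other bidders is $80354; Ben's bid doesn't change that.
Original bid $50860: Ben is not highest (top rival bid is $80354); payoff $0.
Alternative bid $41752: Ben is not highest (top rival bid is $80354); payoff $0.
Change in payoff = $0 − ($0) = $0.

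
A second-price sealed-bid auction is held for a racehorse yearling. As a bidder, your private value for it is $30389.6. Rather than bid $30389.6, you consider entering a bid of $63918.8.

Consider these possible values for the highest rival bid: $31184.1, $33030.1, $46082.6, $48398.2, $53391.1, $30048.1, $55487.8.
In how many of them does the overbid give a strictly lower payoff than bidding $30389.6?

6

The deviation hurts exactly when the highest competing bid lies strictly between $30389.6 and $63918.8 — overbidding then wins at a price above your value.
$31184.1: inside the interval → strictly worse (loss $794.5).
$33030.1: inside the interval → strictly worse (loss $2640.5).
$46082.6: inside the interval → strictly worse (loss $15693).
$48398.2: inside the interval → strictly worse (loss $18008.6).
$53391.1: inside the interval → strictly worse (loss $23001.5).
$30048.1: below both → same outcome either way.
$55487.8: inside the interval → strictly worse (loss $25098.2).
Count: 6.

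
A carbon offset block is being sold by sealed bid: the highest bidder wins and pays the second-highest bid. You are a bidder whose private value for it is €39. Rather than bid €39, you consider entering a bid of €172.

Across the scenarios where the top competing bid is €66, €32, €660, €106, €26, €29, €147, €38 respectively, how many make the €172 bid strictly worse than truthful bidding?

The deviation hurts exactly when the highest competing bid lies strictly between €39 and €172 — overbidding then wins at a price above your value.
€66: inside the interval → strictly worse (loss €27).
€32: below both → same outcome either way.
€660: above both → same outcome either way.
€106: inside the interval → strictly worse (loss €67).
€26: below both → same outcome either way.
€29: below both → same outcome either way.
€147: inside the interval → strictly worse (loss €108).
€38: below both → same outcome either way.
Count: 3.

3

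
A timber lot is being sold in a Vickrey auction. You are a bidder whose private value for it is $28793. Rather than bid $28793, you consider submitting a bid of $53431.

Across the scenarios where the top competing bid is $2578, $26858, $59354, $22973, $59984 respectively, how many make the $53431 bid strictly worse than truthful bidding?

0

The deviation hurts exactly when the highest competing bid lies strictly between $28793 and $53431 — overbidding then wins at a price above your value.
$2578: below both → same outcome either way.
$26858: below both → same outcome either way.
$59354: above both → same outcome either way.
$22973: below both → same outcome either way.
$59984: above both → same outcome either way.
Count: 0.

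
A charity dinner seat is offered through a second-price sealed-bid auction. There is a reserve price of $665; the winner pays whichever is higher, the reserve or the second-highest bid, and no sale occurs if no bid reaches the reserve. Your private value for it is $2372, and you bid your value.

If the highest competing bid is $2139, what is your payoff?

$233

Your bid $2372 is the highest and exceeds the reserve.
Price = max(second-highest bid, reserve) = max($2139, $665) = $2139.
Payoff = $2372 − $2139 = $233.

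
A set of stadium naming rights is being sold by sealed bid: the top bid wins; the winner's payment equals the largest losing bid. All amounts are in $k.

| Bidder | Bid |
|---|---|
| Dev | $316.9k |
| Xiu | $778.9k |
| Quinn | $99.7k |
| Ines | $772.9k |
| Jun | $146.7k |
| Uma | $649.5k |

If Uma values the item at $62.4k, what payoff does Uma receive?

$0k

Highest bid: Xiu at $778.9k, so Xiu wins.
Second-highest bid: Ines at $772.9k — that is the price the winner pays.
Uma did not win, so Uma pays nothing and receives nothing: payoff $0k.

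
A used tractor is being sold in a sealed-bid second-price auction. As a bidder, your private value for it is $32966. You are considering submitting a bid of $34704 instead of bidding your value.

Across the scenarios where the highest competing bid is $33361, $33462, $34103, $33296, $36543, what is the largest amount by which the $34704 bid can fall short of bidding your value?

$33361: truthful gives $0, deviation gives −$395 → loss $395.
$33462: truthful gives $0, deviation gives −$496 → loss $496.
$34103: truthful gives $0, deviation gives −$1137 → loss $1137.
$33296: truthful gives $0, deviation gives −$330 → loss $330.
$36543: same outcome either way → loss $0.
Maximum loss: $1137.

$1137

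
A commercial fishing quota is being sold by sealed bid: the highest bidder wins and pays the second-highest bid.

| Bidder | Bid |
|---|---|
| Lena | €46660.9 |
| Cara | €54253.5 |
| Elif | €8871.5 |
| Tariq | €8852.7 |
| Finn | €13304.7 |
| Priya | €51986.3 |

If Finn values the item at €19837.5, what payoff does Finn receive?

Highest bid: Cara at €54253.5, so Cara wins.
Second-highest bid: Priya at €51986.3 — that is the price the winner pays.
Finn did not win, so Finn pays nothing and receives nothing: payoff €0.

€0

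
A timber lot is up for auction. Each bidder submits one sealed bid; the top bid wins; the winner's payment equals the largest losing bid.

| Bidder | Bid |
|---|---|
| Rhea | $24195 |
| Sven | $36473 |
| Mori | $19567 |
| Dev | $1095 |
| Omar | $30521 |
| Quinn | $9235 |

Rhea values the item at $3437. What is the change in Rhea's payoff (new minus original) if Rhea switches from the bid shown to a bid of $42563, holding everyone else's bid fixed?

The highest bid among the other bidders is $36473; Rhea's bid doesn't change that.
Original bid $24195: Rhea is not highest (top rival bid is $36473); payoff $0.
Alternative bid $42563: Rhea is highest, pays the top rival bid $36473; payoff $3437 − $36473 = −$33036.
Change in payoff = −$33036 − ($0) = −$33036.

−$33036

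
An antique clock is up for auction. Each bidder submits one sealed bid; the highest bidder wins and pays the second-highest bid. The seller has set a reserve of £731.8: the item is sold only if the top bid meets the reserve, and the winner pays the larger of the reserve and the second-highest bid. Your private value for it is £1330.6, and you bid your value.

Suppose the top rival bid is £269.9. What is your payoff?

£598.8

Your bid £1330.6 is the highest and exceeds the reserve.
Price = max(second-highest bid, reserve) = max(£269.9, £731.8) = £731.8.
Payoff = £1330.6 − £731.8 = £598.8.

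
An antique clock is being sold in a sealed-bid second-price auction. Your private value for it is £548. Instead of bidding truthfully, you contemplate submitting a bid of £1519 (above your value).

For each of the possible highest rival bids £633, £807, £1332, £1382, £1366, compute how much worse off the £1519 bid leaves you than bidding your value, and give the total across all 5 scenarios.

The deviation costs you only when the competing bid falls strictly between £548 and £1519; elsewhere both bids give the same outcome.
£633: truthful payoff £0, deviation payoff −£85 → loss £85.
£807: truthful payoff £0, deviation payoff −£259 → loss £259.
£1332: truthful payoff £0, deviation payoff −£784 → loss £784.
£1382: truthful payoff £0, deviation payoff −£834 → loss £834.
£1366: truthful payoff £0, deviation payoff −£818 → loss £818.
Total loss = £85 + £259 + £784 + £834 + £818 = £2780.
In a second-price auction your bid sets only whether you win, not what you pay, so bidding your true value is weakly dominant.

£2780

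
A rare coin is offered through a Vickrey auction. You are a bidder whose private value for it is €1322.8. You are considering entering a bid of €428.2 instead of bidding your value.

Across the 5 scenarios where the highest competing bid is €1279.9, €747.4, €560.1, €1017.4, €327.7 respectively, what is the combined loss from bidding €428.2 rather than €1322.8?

The deviation costs you only when the competing bid falls strictly between €428.2 and €1322.8; elsewhere both bids give the same outcome.
€1279.9: truthful payoff €42.9, deviation payoff €0 → loss €42.9.
€747.4: truthful payoff €575.4, deviation payoff €0 → loss €575.4.
€560.1: truthful payoff €762.7, deviation payoff €0 → loss €762.7.
€1017.4: truthful payoff €305.4, deviation payoff €0 → loss €305.4.
€327.7: outcomes coincide → loss €0.
Total loss = €42.9 + €575.4 + €762.7 + €305.4 = €1686.4.

€1686.4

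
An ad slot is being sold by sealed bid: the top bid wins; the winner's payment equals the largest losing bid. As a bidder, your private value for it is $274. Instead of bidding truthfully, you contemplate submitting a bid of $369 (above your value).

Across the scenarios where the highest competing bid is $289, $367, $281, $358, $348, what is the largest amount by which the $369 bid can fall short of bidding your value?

$93

$289: truthful gives $0, deviation gives −$15 → loss $15.
$367: truthful gives $0, deviation gives −$93 → loss $93.
$281: truthful gives $0, deviation gives −$7 → loss $7.
$358: truthful gives $0, deviation gives −$84 → loss $84.
$348: truthful gives $0, deviation gives −$74 → loss $74.
Maximum loss: $93.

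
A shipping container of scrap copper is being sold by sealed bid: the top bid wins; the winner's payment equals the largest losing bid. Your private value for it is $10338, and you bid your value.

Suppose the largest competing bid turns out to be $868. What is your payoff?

$9470

Your bid $10338 exceeds the highest competing bid $868, so you win.
In a second-price auction the winner pays the second-highest bid, $868.
Payoff = value − price = $10338 − $868 = $9470.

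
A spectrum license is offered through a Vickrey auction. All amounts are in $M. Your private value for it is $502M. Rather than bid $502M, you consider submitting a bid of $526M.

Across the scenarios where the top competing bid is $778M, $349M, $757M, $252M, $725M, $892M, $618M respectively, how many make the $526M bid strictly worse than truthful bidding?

0

The deviation hurts exactly when the highest competing bid lies strictly between $502M and $526M — overbidding then wins at a price above your value.
$778M: above both → same outcome either way.
$349M: below both → same outcome either way.
$757M: above both → same outcome either way.
$252M: below both → same outcome either way.
$725M: above both → same outcome either way.
$892M: above both → same outcome either way.
$618M: above both → same outcome either way.
Count: 0.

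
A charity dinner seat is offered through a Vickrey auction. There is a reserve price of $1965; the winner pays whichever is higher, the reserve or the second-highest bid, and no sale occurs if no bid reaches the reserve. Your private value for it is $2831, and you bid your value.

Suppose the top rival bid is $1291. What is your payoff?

Your bid $2831 is the highest and exceeds the reserve.
Price = max(second-highest bid, reserve) = max($1291, $1965) = $1965.
Payoff = $2831 − $1965 = $866.

$866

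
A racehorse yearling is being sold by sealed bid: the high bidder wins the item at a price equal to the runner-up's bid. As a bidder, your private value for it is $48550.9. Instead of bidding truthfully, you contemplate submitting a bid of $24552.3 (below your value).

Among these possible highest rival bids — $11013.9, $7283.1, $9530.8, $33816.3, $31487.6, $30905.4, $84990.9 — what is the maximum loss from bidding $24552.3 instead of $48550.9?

$11013.9: same outcome either way → loss $0.
$7283.1: same outcome either way → loss $0.
$9530.8: same outcome either way → loss $0.
$33816.3: truthful gives $14734.6, deviation gives $0 → loss $14734.6.
$31487.6: truthful gives $17063.3, deviation gives $0 → loss $17063.3.
$30905.4: truthful gives $17645.5, deviation gives $0 → loss $17645.5.
$84990.9: same outcome either way → loss $0.
Maximum loss: $17645.5.

$17645.5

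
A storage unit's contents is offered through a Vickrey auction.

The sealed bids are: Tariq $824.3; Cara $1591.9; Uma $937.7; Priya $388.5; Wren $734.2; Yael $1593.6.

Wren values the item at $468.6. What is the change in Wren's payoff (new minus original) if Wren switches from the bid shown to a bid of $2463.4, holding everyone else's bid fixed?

−$1125

The highest bid among the other bidders is $1593.6; Wren's bid doesn't change that.
Original bid $734.2: Wren is not highest (top rival bid is $1593.6); payoff $0.
Alternative bid $2463.4: Wren is highest, pays the top rival bid $1593.6; payoff $468.6 − $1593.6 = −$1125.
Change in payoff = −$1125 − ($0) = −$1125.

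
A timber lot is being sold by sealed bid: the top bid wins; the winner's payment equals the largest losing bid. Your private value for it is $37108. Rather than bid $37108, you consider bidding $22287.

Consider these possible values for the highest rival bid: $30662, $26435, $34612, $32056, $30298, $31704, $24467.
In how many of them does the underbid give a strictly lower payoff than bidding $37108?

The deviation hurts exactly when the highest competing bid lies strictly between $22287 and $37108 — underbidding then forfeits a profitable win.
$30662: inside the interval → strictly worse (loss $6446).
$26435: inside the interval → strictly worse (loss $10673).
$34612: inside the interval → strictly worse (loss $2496).
$32056: inside the interval → strictly worse (loss $5052).
$30298: inside the interval → strictly worse (loss $6810).
$31704: inside the interval → strictly worse (loss $5404).
$24467: inside the interval → strictly worse (loss $12641).
Count: 7.

7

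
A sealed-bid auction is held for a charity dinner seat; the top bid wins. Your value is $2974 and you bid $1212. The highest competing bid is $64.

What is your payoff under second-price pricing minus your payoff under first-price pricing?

$1148

You have the highest bid, so you win under either rule.
Second-price: pay $64 → payoff $2910.
First-price: pay your own bid $1212 → payoff $1762.
Difference = $2910 − ($1762) = $1148.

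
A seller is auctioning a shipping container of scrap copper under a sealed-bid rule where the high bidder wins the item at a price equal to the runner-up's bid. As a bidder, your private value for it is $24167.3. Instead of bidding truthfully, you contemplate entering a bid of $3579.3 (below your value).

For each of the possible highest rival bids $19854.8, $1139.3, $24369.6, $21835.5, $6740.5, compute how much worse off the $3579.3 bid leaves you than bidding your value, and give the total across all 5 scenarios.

The deviation costs you only when the competing bid falls strictly between $3579.3 and $24167.3; elsewhere both bids give the same outcome.
$19854.8: truthful payoff $4312.5, deviation payoff $0 → loss $4312.5.
$1139.3: outcomes coincide → loss $0.
$24369.6: outcomes coincide → loss $0.
$21835.5: truthful payoff $2331.8, deviation payoff $0 → loss $2331.8.
$6740.5: truthful payoff $17426.8, deviation payoff $0 → loss $17426.8.
Total loss = $4312.5 + $2331.8 + $17426.8 = $24071.1.

$24071.1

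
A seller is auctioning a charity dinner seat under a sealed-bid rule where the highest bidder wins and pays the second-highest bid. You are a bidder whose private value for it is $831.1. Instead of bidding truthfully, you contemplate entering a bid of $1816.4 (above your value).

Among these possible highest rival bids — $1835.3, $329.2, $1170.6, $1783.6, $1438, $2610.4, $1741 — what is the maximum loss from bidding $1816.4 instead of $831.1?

$1835.3: same outcome either way → loss $0.
$329.2: same outcome either way → loss $0.
$1170.6: truthful gives $0, deviation gives −$339.5 → loss $339.5.
$1783.6: truthful gives $0, deviation gives −$952.5 → loss $952.5.
$1438: truthful gives $0, deviation gives −$606.9 → loss $606.9.
$2610.4: same outcome either way → loss $0.
$1741: truthful gives $0, deviation gives −$909.9 → loss $909.9.
Maximum loss: $952.5.

$952.5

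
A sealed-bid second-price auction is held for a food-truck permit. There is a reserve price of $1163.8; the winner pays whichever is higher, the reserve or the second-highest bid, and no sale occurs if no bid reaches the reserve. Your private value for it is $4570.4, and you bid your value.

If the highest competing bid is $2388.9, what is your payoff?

$2181.5

Your bid $4570.4 is the highest and exceeds the reserve.
Price = max(second-highest bid, reserve) = max($2388.9, $1163.8) = $2388.9.
Payoff = $4570.4 − $2388.9 = $2181.5.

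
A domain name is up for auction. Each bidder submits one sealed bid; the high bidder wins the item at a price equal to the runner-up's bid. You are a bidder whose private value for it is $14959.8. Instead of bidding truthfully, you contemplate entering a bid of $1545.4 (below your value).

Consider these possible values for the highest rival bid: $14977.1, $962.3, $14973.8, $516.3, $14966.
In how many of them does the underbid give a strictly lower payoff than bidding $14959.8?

The deviation hurts exactly when the highest competing bid lies strictly between $1545.4 and $14959.8 — underbidding then forfeits a profitable win.
$14977.1: above both → same outcome either way.
$962.3: below both → same outcome either way.
$14973.8: above both → same outcome either way.
$516.3: below both → same outcome either way.
$14966: above both → same outcome either way.
Count: 0.

0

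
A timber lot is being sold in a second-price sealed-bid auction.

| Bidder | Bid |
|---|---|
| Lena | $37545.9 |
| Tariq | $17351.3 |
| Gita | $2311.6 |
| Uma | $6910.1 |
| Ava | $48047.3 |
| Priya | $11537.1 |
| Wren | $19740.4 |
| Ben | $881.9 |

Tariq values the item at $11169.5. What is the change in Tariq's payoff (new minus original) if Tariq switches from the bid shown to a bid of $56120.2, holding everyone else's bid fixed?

The highest bid among the other bidders is $48047.3; Tariq's bid doesn't change that.
Original bid $17351.3: Tariq is not highest (top rival bid is $48047.3); payoff $0.
Alternative bid $56120.2: Tariq is highest, pays the top rival bid $48047.3; payoff $11169.5 − $48047.3 = −$36877.8.
Change in payoff = −$36877.8 − ($0) = −$36877.8.

−$36877.8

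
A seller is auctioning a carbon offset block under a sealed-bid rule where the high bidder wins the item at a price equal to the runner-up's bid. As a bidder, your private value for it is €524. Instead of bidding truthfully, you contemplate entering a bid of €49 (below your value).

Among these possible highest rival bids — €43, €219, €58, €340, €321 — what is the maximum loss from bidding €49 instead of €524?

€43: same outcome either way → loss €0.
€219: truthful gives €305, deviation gives €0 → loss €305.
€58: truthful gives €466, deviation gives €0 → loss €466.
€340: truthful gives €184, deviation gives €0 → loss €184.
€321: truthful gives €203, deviation gives €0 → loss €203.
Maximum loss: €466.

€466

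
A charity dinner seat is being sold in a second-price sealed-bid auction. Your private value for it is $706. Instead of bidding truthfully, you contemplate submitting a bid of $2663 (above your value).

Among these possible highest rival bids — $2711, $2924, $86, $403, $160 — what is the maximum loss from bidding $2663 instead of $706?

$0

$2711: same outcome either way → loss $0.
$2924: same outcome either way → loss $0.
$86: same outcome either way → loss $0.
$403: same outcome either way → loss $0.
$160: same outcome either way → loss $0.
Maximum loss: $0.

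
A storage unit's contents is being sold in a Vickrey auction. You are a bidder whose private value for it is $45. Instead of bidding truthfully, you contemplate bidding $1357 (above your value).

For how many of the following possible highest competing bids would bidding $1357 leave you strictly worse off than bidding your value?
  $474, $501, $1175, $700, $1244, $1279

6

The deviation hurts exactly when the highest competing bid lies strictly between $45 and $1357 — overbidding then wins at a price above your value.
$474: inside the interval → strictly worse (loss $429).
$501: inside the interval → strictly worse (loss $456).
$1175: inside the interval → strictly worse (loss $1130).
$700: inside the interval → strictly worse (loss $655).
$1244: inside the interval → strictly worse (loss $1199).
$1279: inside the interval → strictly worse (loss $1234).
Count: 6.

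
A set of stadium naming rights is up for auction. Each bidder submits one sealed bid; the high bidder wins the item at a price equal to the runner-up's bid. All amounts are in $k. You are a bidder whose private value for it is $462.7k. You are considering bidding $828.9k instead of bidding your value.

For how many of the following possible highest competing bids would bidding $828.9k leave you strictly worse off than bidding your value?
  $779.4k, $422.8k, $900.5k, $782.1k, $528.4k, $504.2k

The deviation hurts exactly when the highest competing bid lies strictly between $462.7k and $828.9k — overbidding then wins at a price above your value.
$779.4k: inside the interval → strictly worse (loss $316.7k).
$422.8k: below both → same outcome either way.
$900.5k: above both → same outcome either way.
$782.1k: inside the interval → strictly worse (loss $319.4k).
$528.4k: inside the interval → strictly worse (loss $65.7k).
$504.2k: inside the interval → strictly worse (loss $41.5k).
Count: 4.

4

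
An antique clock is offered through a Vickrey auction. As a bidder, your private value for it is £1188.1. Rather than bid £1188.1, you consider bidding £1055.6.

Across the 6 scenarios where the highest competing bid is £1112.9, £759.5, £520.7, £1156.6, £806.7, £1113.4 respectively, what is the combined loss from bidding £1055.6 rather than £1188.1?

£181.4

The deviation costs you only when the competing bid falls strictly between £1055.6 and £1188.1; elsewhere both bids give the same outcome.
£1112.9: truthful payoff £75.2, deviation payoff £0 → loss £75.2.
£759.5: outcomes coincide → loss £0.
£520.7: outcomes coincide → loss £0.
£1156.6: truthful payoff £31.5, deviation payoff £0 → loss £31.5.
£806.7: outcomes coincide → loss £0.
£1113.4: truthful payoff £74.7, deviation payoff £0 → loss £74.7.
Total loss = £75.2 + £31.5 + £74.7 = £181.4.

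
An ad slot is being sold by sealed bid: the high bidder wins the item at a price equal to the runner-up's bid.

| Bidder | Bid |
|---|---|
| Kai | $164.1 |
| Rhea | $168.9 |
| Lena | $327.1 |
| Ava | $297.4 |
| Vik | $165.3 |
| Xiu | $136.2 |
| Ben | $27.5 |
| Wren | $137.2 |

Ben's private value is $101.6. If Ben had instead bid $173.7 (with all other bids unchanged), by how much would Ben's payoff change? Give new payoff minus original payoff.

The highest bid among the other bidders is $327.1; Ben's bid doesn't change that.
Original bid $27.5: Ben is not highest (top rival bid is $327.1); payoff $0.
Alternative bid $173.7: Ben is not highest (top rival bid is $327.1); payoff $0.
Change in payoff = $0 − ($0) = $0.

$0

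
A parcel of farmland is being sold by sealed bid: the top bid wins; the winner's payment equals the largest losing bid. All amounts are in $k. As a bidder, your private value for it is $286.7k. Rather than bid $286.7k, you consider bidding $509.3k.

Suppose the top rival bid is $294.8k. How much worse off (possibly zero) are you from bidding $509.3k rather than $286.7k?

Bidding your value $286.7k: you lose (since $286.7k < $294.8k). Payoff $0k.
Bidding $509.3k: you win and pay $294.8k. Payoff $286.7k − $294.8k = −$8.1k.
The competing bid $294.8k lies between your value and your inflated bid, so overbidding wins an item priced above your value.
Loss from deviating = $0k − (−$8.1k) = $8.1k.
Because the price is fixed by the runner-up's bid, deviating from your value can only change a good outcome into a bad one — never the reverse.

$8.1k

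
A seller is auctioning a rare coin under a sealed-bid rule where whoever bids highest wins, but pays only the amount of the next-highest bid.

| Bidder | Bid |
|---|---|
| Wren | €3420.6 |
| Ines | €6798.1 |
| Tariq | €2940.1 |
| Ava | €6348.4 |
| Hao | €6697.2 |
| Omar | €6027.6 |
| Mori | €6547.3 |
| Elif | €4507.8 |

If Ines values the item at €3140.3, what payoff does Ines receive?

Highest bid: Ines at €6798.1, so Ines wins.
Second-highest bid: Hao at €6697.2 — that is the price the winner pays.
Ines's payoff = value − price = €3140.3 − €6697.2 = −€3556.9.

−€3556.9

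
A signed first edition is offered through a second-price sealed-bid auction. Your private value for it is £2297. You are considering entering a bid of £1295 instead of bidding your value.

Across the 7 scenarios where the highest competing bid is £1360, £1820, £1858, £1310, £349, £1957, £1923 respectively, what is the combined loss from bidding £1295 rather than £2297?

The deviation costs you only when the competing bid falls strictly between £1295 and £2297; elsewhere both bids give the same outcome.
£1360: truthful payoff £937, deviation payoff £0 → loss £937.
£1820: truthful payoff £477, deviation payoff £0 → loss £477.
£1858: truthful payoff £439, deviation payoff £0 → loss £439.
£1310: truthful payoff £987, deviation payoff £0 → loss £987.
£349: outcomes coincide → loss £0.
£1957: truthful payoff £340, deviation payoff £0 → loss £340.
£1923: truthful payoff £374, deviation payoff £0 → loss £374.
Total loss = £937 + £477 + £439 + £987 + £340 + £374 = £3554.

£3554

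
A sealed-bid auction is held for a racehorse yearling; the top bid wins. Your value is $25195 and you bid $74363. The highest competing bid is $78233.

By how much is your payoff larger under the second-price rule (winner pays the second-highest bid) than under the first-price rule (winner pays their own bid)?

$0

Your bid $74363 is below $78233, so you lose under either rule.
Payoff is $0 in both cases; difference = $0.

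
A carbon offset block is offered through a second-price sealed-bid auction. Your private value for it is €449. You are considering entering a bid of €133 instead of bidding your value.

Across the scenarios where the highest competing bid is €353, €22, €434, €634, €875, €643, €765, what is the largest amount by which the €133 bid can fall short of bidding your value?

€96

€353: truthful gives €96, deviation gives €0 → loss €96.
€22: same outcome either way → loss €0.
€434: truthful gives €15, deviation gives €0 → loss €15.
€634: same outcome either way → loss €0.
€875: same outcome either way → loss €0.
€643: same outcome either way → loss €0.
€765: same outcome either way → loss €0.
Maximum loss: €96.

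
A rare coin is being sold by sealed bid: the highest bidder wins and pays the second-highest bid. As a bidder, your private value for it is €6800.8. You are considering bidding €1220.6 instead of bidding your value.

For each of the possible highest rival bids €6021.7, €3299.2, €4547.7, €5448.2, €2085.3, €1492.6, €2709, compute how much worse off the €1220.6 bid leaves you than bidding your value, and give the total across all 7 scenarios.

€22001.9

The deviation costs you only when the competing bid falls strictly between €1220.6 and €6800.8; elsewhere both bids give the same outcome.
€6021.7: truthful payoff €779.1, deviation payoff €0 → loss €779.1.
€3299.2: truthful payoff €3501.6, deviation payoff €0 → loss €3501.6.
€4547.7: truthful payoff €2253.1, deviation payoff €0 → loss €2253.1.
€5448.2: truthful payoff €1352.6, deviation payoff €0 → loss €1352.6.
€2085.3: truthful payoff €4715.5, deviation payoff €0 → loss €4715.5.
€1492.6: truthful payoff €5308.2, deviation payoff €0 → loss €5308.2.
€2709: truthful payoff €4091.8, deviation payoff €0 → loss €4091.8.
Total loss = €779.1 + €3501.6 + €2253.1 + €1352.6 + €4715.5 + €5308.2 + €4091.8 = €22001.9.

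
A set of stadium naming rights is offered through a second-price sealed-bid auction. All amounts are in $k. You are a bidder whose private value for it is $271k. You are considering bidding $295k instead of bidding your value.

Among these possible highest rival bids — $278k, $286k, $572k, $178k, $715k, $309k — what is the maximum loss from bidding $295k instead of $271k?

$278k: truthful gives $0k, deviation gives −$7k → loss $7k.
$286k: truthful gives $0k, deviation gives −$15k → loss $15k.
$572k: same outcome either way → loss $0k.
$178k: same outcome either way → loss $0k.
$715k: same outcome either way → loss $0k.
$309k: same outcome either way → loss $0k.
Maximum loss: $15k.

$15k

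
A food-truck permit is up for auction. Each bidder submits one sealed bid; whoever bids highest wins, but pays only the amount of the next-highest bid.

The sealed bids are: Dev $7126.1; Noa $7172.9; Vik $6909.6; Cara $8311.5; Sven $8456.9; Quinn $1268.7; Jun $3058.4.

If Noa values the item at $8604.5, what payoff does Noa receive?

$0

Highest bid: Sven at $8456.9, so Sven wins.
Second-highest bid: Cara at $8311.5 — that is the price the winner pays.
Noa did not win, so Noa pays nothing and receives nothing: payoff $0.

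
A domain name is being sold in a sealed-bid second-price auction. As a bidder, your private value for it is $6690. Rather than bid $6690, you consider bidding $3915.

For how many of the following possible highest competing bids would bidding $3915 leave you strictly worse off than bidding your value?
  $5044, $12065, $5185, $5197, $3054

3

The deviation hurts exactly when the highest competing bid lies strictly between $3915 and $6690 — underbidding then forfeits a profitable win.
$5044: inside the interval → strictly worse (loss $1646).
$12065: above both → same outcome either way.
$5185: inside the interval → strictly worse (loss $1505).
$5197: inside the interval → strictly worse (loss $1493).
$3054: below both → same outcome either way.
Count: 3.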